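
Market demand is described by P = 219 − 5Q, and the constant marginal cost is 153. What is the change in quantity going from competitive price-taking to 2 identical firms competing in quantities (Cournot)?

Q falls by 4.4

Under competition P = MC = 153, so Q = (219 − 153)/5 = 13.2.
Cournot with 2 identical firms: the symmetric best-response condition is 219 − 15q = 153. Each firm produces q = 4.4, total output Q = 8.8, price P = 175.
Change in quantity: 8.8 − 13.2 = −4.4.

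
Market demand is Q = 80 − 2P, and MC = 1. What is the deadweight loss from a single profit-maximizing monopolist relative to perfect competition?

Inverting demand: P = 40 − 0.5Q.
Under competition P = MC = 1, so Q = (40 − 1)/0.5 = 78.
A monopolist chooses Q where MR = MC. MR = 40 − Q; setting this equal to 1 gives Q = 39 and P = 20.5.
DWL is the triangle between Q = 39 and Q = 78: ½·(78 − 39)·(20.5 − 1) = 380.25.

DWL = 380.25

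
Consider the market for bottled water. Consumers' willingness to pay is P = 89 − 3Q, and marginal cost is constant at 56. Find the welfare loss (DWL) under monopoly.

DWL = 45.375

Perfect competition: P = MC = 56, so 89 − 3Q = 56 and Q = 11.
A monopolist chooses Q where MR = MC. MR = 89 − 6Q; setting this equal to 56 gives Q = 5.5 and P = 72.5.
DWL is the triangle between Q = 5.5 and Q = 11: ½·(11 − 5.5)·(72.5 − 56) = 45.375.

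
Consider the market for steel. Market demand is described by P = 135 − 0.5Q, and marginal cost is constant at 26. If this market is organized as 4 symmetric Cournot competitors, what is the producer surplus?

PS = 3801.92

In a 4-firm Cournot equilibrium, symmetry and the first-order condition give q = (135 − 26)/(2.5) = 43.6. So Q = 174.4 and P = 47.8.
PS = (47.8 − 26)·174.4 = 3801.92.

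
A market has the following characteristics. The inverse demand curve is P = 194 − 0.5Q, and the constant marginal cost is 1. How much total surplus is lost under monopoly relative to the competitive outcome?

Competitive firms price at marginal cost: P = 1, giving Q = 386.
The monopolist equates marginal revenue to marginal cost: 194 − Q = 1, so Q = 193. From demand, P = 97.5.
DWL is the triangle between Q = 193 and Q = 386: ½·(386 − 193)·(97.5 − 1) = 9312.25.

DWL = 9312.25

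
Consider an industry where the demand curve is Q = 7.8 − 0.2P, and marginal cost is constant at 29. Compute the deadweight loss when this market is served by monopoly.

DWL = 2.5

Inverting demand: P = 39 − 5Q.
Under competition P = MC = 29, so Q = (39 − 29)/5 = 2.
Monopoly sets MR = MC: 39 − 10Q = 29 ⇒ Q = 1, P = 39 − 5·1 = 34.
DWL is the triangle between Q = 1 and Q = 2: ½·(2 − 1)·(34 − 29) = 2.5.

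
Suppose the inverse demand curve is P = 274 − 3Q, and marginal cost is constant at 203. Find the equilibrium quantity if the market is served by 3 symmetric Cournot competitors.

With 3 symmetric Cournot firms, each firm's FOC gives 274 − 12q = 203, so q = 71/12, Q = 3·71/12 = 17.75, and P = 220.75.

Q = 17.75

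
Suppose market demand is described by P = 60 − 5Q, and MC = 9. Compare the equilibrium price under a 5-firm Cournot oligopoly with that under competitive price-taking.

Cournot: P = 17.5; Competition: P = 9

Cournot with 5 identical firms: the symmetric best-response condition is 60 − 30q = 9. Each firm produces q = 1.7, total output Q = 8.5, price P = 17.5.
Perfect competition: P = MC = 9, so 60 − 5Q = 9 and Q = 10.2.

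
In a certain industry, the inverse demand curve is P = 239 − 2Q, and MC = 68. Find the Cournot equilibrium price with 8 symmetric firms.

P = 87

In a 8-firm Cournot equilibrium, symmetry and the first-order condition give q = (239 − 68)/(18) = 9.5. So Q = 76 and P = 87.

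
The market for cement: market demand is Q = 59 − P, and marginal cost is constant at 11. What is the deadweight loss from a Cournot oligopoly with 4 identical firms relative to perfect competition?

DWL = 46.08

Inverting demand: P = 59 − Q.
Perfect competition: P = MC = 11, so 59 − Q = 11 and Q = 48.
Cournot with 4 identical firms: the symmetric best-response condition is 59 − 5q = 11. Each firm produces q = 9.6, total output Q = 38.4, price P = 20.6.
DWL is the triangle between Q = 38.4 and Q = 48: ½·(48 − 38.4)·(20.6 − 11) = 46.08.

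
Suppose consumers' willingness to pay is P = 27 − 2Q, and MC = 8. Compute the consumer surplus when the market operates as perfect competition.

CS = 90.25

Perfect competition: P = MC = 8, so 27 − 2Q = 8 and Q = 9.5.
CS = ½·(27 − 8)·9.5 = 90.25.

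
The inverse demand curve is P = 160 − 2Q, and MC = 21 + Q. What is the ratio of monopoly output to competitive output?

A monopolist chooses Q where MR = MC. MR = 160 − 4Q; setting this equal to 21 + Q gives Q = 27.8 and P = 104.4.
Competitive equilibrium sets price equal to marginal cost: 160 − 2Q = 21 + Q, so Q = 139/3 and P = 202/3.
Ratio Q_m/Q_c = 27.8/(139/3) = 0.6.

Q_m/Q_c = 0.6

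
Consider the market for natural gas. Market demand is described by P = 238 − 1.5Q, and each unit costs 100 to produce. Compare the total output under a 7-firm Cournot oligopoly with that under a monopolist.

In a 7-firm Cournot equilibrium, symmetry and the first-order condition give q = (238 − 100)/(12) = 11.5. So Q = 80.5 and P = 117.25.
Monopoly sets MR = MC: 238 − 3Q = 100 ⇒ Q = 46, P = 238 − 1.5·46 = 169.

Cournot: Q = 80.5; Monopoly: Q = 46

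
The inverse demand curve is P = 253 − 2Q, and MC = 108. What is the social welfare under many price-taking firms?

TS = 5256.25

Perfect competition: P = MC = 108, so 253 − 2Q = 108 and Q = 72.5.
CS = ½·(253 − 108)·72.5 = 5256.25; PS = (108 − 108)·72.5 = 0; TS = 5256.25.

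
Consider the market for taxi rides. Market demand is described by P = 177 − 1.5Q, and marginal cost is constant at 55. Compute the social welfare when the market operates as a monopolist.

Monopoly sets MR = MC: 177 − 3Q = 55 ⇒ Q = 122/3, P = 177 − 1.5·122/3 = 116.
CS = ½·(177 − 116)·122/3 = 3721/3; PS = (116 − 55)·122/3 = 7442/3; TS = 3721.

TS = 3721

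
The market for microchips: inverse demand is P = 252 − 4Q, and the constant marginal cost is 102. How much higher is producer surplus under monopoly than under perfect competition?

Under competition P = MC = 102, so Q = (252 − 102)/4 = 37.5.
PS = (102 − 102)·37.5 = 0.
Monopoly sets MR = MC: 252 − 8Q = 102 ⇒ Q = 18.75, P = 252 − 4·18.75 = 177.
PS = (177 − 102)·18.75 = 1406.25.
Change in producer surplus: 1406.25 − 0 = 1406.25.

Producer surplus rises by 1406.25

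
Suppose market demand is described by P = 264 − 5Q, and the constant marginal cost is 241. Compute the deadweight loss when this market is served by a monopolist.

Under competition P = MC = 241, so Q = (264 − 241)/5 = 4.6.
The monopolist equates marginal revenue to marginal cost: 264 − 10Q = 241, so Q = 2.3. From demand, P = 252.5.
DWL is the triangle between Q = 2.3 and Q = 4.6: ½·(4.6 − 2.3)·(252.5 − 241) = 13.225.

DWL = 13.225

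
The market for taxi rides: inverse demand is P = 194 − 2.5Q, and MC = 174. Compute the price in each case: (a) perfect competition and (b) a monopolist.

Competition: P = 174; Monopoly: P = 184

Under competition P = MC = 174, so Q = (194 − 174)/2.5 = 8.
The monopolist equates marginal revenue to marginal cost: 194 − 5Q = 174, so Q = 4. From demand, P = 184.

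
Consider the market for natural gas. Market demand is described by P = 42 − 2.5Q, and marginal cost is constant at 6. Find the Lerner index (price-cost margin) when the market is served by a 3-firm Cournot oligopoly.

Lerner index = 0.6

In a 3-firm Cournot equilibrium, symmetry and the first-order condition give q = (42 − 6)/(10) = 3.6. So Q = 10.8 and P = 15.
Lerner index = (P − MC)/P = (15 − 6)/15 = 0.6.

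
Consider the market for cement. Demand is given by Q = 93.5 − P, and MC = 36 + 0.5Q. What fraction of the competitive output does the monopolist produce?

Inverting demand: P = 93.5 − Q.
A monopolist chooses Q where MR = MC. MR = 93.5 − 2Q; setting this equal to 36 + 0.5Q gives Q = 23 and P = 70.5.
Competitive equilibrium sets price equal to marginal cost: 93.5 − Q = 36 + 0.5Q, so Q = 115/3 and P = 331/6.
Ratio Q_m/Q_c = 23/(115/3) = 0.6.

Q_m/Q_c = 0.6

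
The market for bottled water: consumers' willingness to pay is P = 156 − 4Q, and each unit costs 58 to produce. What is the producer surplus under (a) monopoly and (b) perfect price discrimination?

Monopoly: PS = 600.25; Perfect PD: PS = 1200.5

A monopolist chooses Q where MR = MC. MR = 156 − 8Q; setting this equal to 58 gives Q = 12.25 and P = 107.
PS = (107 − 58)·12.25 = 600.25.
With perfect price discrimination, output is the efficient level Q = 24.5 (where demand meets MC), but every buyer pays their willingness to pay: CS = 0 and PS = total surplus.
PS = ½·(156 − 58)·24.5 = 1200.5.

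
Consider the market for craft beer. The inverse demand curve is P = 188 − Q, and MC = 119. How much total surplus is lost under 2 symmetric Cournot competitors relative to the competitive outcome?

Under competition P = MC = 119, so Q = (188 − 119)/1 = 69.
Cournot with 2 identical firms: the symmetric best-response condition is 188 − 3q = 119. Each firm produces q = 23, total output Q = 46, price P = 142.
DWL is the triangle between Q = 46 and Q = 69: ½·(69 − 46)·(142 − 119) = 264.5.

DWL = 264.5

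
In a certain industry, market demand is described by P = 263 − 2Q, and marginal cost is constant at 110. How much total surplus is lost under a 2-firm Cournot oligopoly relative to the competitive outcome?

DWL = 650.25

Competitive firms price at marginal cost: P = 110, giving Q = 76.5.
With 2 symmetric Cournot firms, each firm's FOC gives 263 − 6q = 110, so q = 25.5, Q = 2·25.5 = 51, and P = 161.
DWL is the triangle between Q = 51 and Q = 76.5: ½·(76.5 − 51)·(161 − 110) = 650.25.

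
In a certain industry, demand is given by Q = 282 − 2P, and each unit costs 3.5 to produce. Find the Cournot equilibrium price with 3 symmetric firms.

P = 37.875

Inverting demand: P = 141 − 0.5Q.
In a 3-firm Cournot equilibrium, symmetry and the first-order condition give q = (141 − 3.5)/(2) = 68.75. So Q = 206.25 and P = 37.875.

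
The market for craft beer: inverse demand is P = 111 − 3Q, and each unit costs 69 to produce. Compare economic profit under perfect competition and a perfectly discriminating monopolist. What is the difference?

π rises by 294

Competitive firms price at marginal cost: P = 69, giving Q = 14.
Profit = (69 − 69)·14 = 0.
With perfect price discrimination, output is the efficient level Q = 14 (where demand meets MC), but every buyer pays their willingness to pay: CS = 0 and PS = total surplus.
PS equals the full surplus area, 294. Profit = 294 = 294.
Change in economic profit: 294 − 0 = 294.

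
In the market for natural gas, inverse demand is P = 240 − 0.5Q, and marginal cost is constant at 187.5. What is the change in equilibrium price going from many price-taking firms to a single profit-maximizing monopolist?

Equilibrium price rises by 26.25

Perfect competition: P = MC = 187.5, so 240 − 0.5Q = 187.5 and Q = 105.
A monopolist chooses Q where MR = MC. MR = 240 − Q; setting this equal to 187.5 gives Q = 52.5 and P = 213.75.
Change in equilibrium price: 213.75 − 187.5 = 26.25.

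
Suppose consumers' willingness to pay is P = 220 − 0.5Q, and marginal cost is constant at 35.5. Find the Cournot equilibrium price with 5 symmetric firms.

P = 66.25

In a 5-firm Cournot equilibrium, symmetry and the first-order condition give q = (220 − 35.5)/(3) = 61.5. So Q = 307.5 and P = 66.25.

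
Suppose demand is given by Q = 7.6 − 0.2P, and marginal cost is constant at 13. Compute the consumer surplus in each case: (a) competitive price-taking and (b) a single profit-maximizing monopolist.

Competition: CS = 62.5; Monopoly: CS = 15.625

Inverting demand: P = 38 − 5Q.
Under competition P = MC = 13, so Q = (38 − 13)/5 = 5.
CS = ½·(38 − 13)·5 = 62.5.
Monopoly sets MR = MC: 38 − 10Q = 13 ⇒ Q = 2.5, P = 38 − 5·2.5 = 25.5.
CS = ½·(38 − 25.5)·2.5 = 15.625.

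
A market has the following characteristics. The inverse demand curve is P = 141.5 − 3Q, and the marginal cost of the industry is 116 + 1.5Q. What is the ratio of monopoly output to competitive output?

Q_m/Q_c = 0.6

A monopolist chooses Q where MR = MC. MR = 141.5 − 6Q; setting this equal to 116 + 1.5Q gives Q = 3.4 and P = 131.3.
Under competition P = MC: 141.5 − 3Q = 116 + 1.5Q ⇒ Q = 17/3, P = 124.5.
Ratio Q_m/Q_c = 3.4/(17/3) = 0.6.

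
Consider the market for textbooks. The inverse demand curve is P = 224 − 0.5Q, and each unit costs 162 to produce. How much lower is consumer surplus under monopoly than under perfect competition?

Consumer surplus falls by 2883

Perfect competition: P = MC = 162, so 224 − 0.5Q = 162 and Q = 124.
CS = ½·(224 − 162)·124 = 3844.
A monopolist chooses Q where MR = MC. MR = 224 − Q; setting this equal to 162 gives Q = 62 and P = 193.
CS = ½·(224 − 193)·62 = 961.
Change in consumer surplus: 961 − 3844 = −2883.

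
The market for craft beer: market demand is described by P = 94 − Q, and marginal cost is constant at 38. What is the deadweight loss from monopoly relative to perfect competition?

DWL = 392

Competitive firms price at marginal cost: P = 38, giving Q = 56.
The monopolist equates marginal revenue to marginal cost: 94 − 2Q = 38, so Q = 28. From demand, P = 66.
DWL is the triangle between Q = 28 and Q = 56: ½·(56 − 28)·(66 − 38) = 392.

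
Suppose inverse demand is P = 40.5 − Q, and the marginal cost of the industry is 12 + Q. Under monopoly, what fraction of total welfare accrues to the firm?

PS/TS = 0.75

A monopolist chooses Q where MR = MC. MR = 40.5 − 2Q; setting this equal to 12 + Q gives Q = 9.5 and P = 31.
CS = ½·(40.5 − 31)·9.5 = 45.125.
PS = P·Q − VC(Q) = 31·9.5 − (12·9.5 + ½·1·9.5²) = 135.375.
Share captured = PS/TS = 135.375/180.5 = 0.75.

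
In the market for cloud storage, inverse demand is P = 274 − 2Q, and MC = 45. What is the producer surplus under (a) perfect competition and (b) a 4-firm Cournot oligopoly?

Competition: PS = 0; Cournot: PS = 4195.28

Under competition P = MC = 45, so Q = (274 − 45)/2 = 114.5.
PS = (45 − 45)·114.5 = 0.
In a 4-firm Cournot equilibrium, symmetry and the first-order condition give q = (274 − 45)/(10) = 22.9. So Q = 91.6 and P = 90.8.
PS = (90.8 − 45)·91.6 = 4195.28.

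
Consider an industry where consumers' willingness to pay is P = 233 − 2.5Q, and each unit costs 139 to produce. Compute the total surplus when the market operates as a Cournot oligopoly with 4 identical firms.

TS = 1696.512

With 4 symmetric Cournot firms, each firm's FOC gives 233 − 12.5q = 139, so q = 7.52, Q = 4·7.52 = 30.08, and P = 157.8.
CS = ½·(233 − 157.8)·30.08 = 1131.008; PS = (157.8 − 139)·30.08 = 565.504; TS = 1696.512.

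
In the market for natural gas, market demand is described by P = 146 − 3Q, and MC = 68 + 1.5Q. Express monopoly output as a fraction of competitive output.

Q_m/Q_c = 0.6

Monopoly sets MR = MC: 146 − 6Q = 68 + 1.5Q ⇒ Q = 10.4, P = 146 − 3·10.4 = 114.8.
Competitive equilibrium sets price equal to marginal cost: 146 − 3Q = 68 + 1.5Q, so Q = 52/3 and P = 94.
Ratio Q_m/Q_c = 10.4/(52/3) = 0.6.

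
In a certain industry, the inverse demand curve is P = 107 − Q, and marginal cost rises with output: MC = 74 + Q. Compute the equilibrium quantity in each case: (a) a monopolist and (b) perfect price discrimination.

Monopoly sets MR = MC: 107 − 2Q = 74 + Q ⇒ Q = 11, P = 107 − 11 = 96.
A perfectly discriminating monopolist sells every unit with P(Q) ≥ MC(Q), so output equals the competitive quantity Q = 16.5. Each buyer pays their reservation price, so CS = 0 and the firm captures all surplus.

Monopoly: Q = 11; Perfect PD: Q = 16.5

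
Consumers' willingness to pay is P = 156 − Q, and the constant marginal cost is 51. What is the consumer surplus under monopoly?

CS = 1378.125

Monopoly sets MR = MC: 156 − 2Q = 51 ⇒ Q = 52.5, P = 156 − 52.5 = 103.5.
CS = ½·(156 − 103.5)·52.5 = 1378.125.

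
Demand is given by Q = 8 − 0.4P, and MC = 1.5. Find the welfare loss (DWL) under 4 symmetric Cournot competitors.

DWL = 2.738

Inverting demand: P = 20 − 2.5Q.
Competitive firms price at marginal cost: P = 1.5, giving Q = 7.4.
With 4 symmetric Cournot firms, each firm's FOC gives 20 − 12.5q = 1.5, so q = 1.48, Q = 4·1.48 = 5.92, and P = 5.2.
DWL is the triangle between Q = 5.92 and Q = 7.4: ½·(7.4 − 5.92)·(5.2 − 1.5) = 2.738.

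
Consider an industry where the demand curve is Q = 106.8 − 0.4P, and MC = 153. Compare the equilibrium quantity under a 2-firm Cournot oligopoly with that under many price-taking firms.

Cournot: Q = 30.4; Competition: Q = 45.6

Inverting demand: P = 267 − 2.5Q.
In a 2-firm Cournot equilibrium, symmetry and the first-order condition give q = (267 − 153)/(7.5) = 15.2. So Q = 30.4 and P = 191.
Perfect competition: P = MC = 153, so 267 − 2.5Q = 153 and Q = 45.6.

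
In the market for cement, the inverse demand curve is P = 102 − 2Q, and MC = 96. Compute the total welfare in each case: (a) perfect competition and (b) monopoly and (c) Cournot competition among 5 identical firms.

Competition: TS = 9; Monopoly: TS = 6.75; Cournot: TS = 8.75

Perfect competition: P = MC = 96, so 102 − 2Q = 96 and Q = 3.
CS = ½·(102 − 96)·3 = 9; PS = (96 − 96)·3 = 0; TS = 9.
The monopolist equates marginal revenue to marginal cost: 102 − 4Q = 96, so Q = 1.5. From demand, P = 99.
CS = ½·(102 − 99)·1.5 = 2.25; PS = (99 − 96)·1.5 = 4.5; TS = 6.75.
In a 5-firm Cournot equilibrium, symmetry and the first-order condition give q = (102 − 96)/(12) = 0.5. So Q = 2.5 and P = 97.
CS = ½·(102 − 97)·2.5 = 6.25; PS = (97 − 96)·2.5 = 2.5; TS = 8.75.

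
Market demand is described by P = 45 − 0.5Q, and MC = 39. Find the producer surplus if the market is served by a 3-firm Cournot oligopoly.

Cournot with 3 identical firms: the symmetric best-response condition is 45 − 2q = 39. Each firm produces q = 3, total output Q = 9, price P = 40.5.
PS = (40.5 − 39)·9 = 13.5.

PS = 13.5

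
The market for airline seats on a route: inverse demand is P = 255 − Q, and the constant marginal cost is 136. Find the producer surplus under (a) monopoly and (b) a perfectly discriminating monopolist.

Monopoly: PS = 3540.25; Perfect PD: PS = 7080.5

A monopolist chooses Q where MR = MC. MR = 255 − 2Q; setting this equal to 136 gives Q = 59.5 and P = 195.5.
PS = (195.5 − 136)·59.5 = 3540.25.
A perfectly discriminating monopolist sells every unit with P(Q) ≥ MC(Q), so output equals the competitive quantity Q = 119. Each buyer pays their reservation price, so CS = 0 and the firm captures all surplus.
PS = ½·(255 − 136)·119 = 7080.5.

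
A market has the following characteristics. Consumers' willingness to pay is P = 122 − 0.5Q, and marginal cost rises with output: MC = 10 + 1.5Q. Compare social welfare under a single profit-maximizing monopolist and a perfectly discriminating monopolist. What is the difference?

Social welfare rises by 125.44

Monopoly sets MR = MC: 122 − Q = 10 + 1.5Q ⇒ Q = 44.8, P = 122 − 0.5·44.8 = 99.6.
CS = ½·(122 − 99.6)·44.8 = 501.76; PS = (99.6·44.8 − 10·44.8 − ½·1.5·44.8²) = 2508.8; TS = 3010.56.
Under first-degree price discrimination the firm charges each unit its demand price and produces up to where P = MC, i.e. Q = 56. Consumer surplus is zero; producer surplus equals total surplus.
TS = 3136 (equal to competitive TS).
Change in social welfare: 3136 − 3010.56 = 125.44.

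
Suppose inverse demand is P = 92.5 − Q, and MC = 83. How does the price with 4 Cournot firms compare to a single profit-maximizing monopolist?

With 4 symmetric Cournot firms, each firm's FOC gives 92.5 − 5q = 83, so q = 1.9, Q = 4·1.9 = 7.6, and P = 84.9.
Monopoly sets MR = MC: 92.5 − 2Q = 83 ⇒ Q = 4.75, P = 92.5 − 4.75 = 87.75.

Cournot: P = 84.9; Monopoly: P = 87.75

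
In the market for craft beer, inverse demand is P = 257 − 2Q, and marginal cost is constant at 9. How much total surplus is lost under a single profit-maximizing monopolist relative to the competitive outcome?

Perfect competition: P = MC = 9, so 257 − 2Q = 9 and Q = 124.
A monopolist chooses Q where MR = MC. MR = 257 − 4Q; setting this equal to 9 gives Q = 62 and P = 133.
DWL is the triangle between Q = 62 and Q = 124: ½·(124 − 62)·(133 − 9) = 3844.

DWL = 3844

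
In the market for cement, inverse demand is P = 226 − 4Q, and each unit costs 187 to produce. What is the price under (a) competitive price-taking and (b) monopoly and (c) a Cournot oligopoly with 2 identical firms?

Perfect competition: P = MC = 187, so 226 − 4Q = 187 and Q = 9.75.
The monopolist equates marginal revenue to marginal cost: 226 − 8Q = 187, so Q = 4.875. From demand, P = 206.5.
With 2 symmetric Cournot firms, each firm's FOC gives 226 − 12q = 187, so q = 3.25, Q = 2·3.25 = 6.5, and P = 200.

Competition: P = 187; Monopoly: P = 206.5; Cournot: P = 200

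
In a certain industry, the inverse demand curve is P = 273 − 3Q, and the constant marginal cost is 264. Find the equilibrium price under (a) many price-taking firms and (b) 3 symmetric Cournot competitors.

Competitive firms price at marginal cost: P = 264, giving Q = 3.
Cournot with 3 identical firms: the symmetric best-response condition is 273 − 12q = 264. Each firm produces q = 0.75, total output Q = 2.25, price P = 266.25.

Competition: P = 264; Cournot: P = 266.25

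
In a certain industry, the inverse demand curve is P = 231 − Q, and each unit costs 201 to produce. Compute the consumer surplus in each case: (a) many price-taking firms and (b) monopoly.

Competition: CS = 450; Monopoly: CS = 112.5

Under competition P = MC = 201, so Q = (231 − 201)/1 = 30.
CS = ½·(231 − 201)·30 = 450.
A monopolist chooses Q where MR = MC. MR = 231 − 2Q; setting this equal to 201 gives Q = 15 and P = 216.
CS = ½·(231 − 216)·15 = 112.5.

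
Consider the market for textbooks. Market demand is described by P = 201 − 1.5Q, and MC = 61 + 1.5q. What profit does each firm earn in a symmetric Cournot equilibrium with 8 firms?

In a 8-firm Cournot equilibrium, symmetry and the first-order condition give q = (201 − 61)/(15) = 28/3. So Q = 224/3 and P = 89.
Each firm's profit = 89·28/3 − (61·28/3 + ½·1.5·(28/3)²) = 196.

π_i = 196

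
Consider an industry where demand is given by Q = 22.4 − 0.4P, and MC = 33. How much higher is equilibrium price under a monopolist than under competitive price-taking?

Equilibrium price rises by 11.5

Inverting demand: P = 56 − 2.5Q.
Perfect competition: P = MC = 33, so 56 − 2.5Q = 33 and Q = 9.2.
The monopolist equates marginal revenue to marginal cost: 56 − 5Q = 33, so Q = 4.6. From demand, P = 44.5.
Change in equilibrium price: 44.5 − 33 = 11.5.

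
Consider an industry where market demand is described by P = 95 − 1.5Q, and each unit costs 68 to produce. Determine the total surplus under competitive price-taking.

TS = 243

Perfect competition: P = MC = 68, so 95 − 1.5Q = 68 and Q = 18.
CS = ½·(95 − 68)·18 = 243; PS = (68 − 68)·18 = 0; TS = 243.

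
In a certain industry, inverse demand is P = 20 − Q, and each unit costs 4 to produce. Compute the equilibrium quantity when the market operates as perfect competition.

Q = 16

Perfect competition: P = MC = 4, so 20 − Q = 4 and Q = 16.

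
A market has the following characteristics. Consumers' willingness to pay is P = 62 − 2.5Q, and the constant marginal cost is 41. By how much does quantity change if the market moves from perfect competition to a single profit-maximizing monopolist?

Under competition P = MC = 41, so Q = (62 − 41)/2.5 = 8.4.
Monopoly sets MR = MC: 62 − 5Q = 41 ⇒ Q = 4.2, P = 62 − 2.5·4.2 = 51.5.
Change in quantity: 4.2 − 8.4 = −4.2.

Q falls by 4.2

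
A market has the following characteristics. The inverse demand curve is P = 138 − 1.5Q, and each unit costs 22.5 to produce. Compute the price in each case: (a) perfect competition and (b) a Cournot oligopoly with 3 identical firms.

Competition: P = 22.5; Cournot: P = 51.375

Perfect competition: P = MC = 22.5, so 138 − 1.5Q = 22.5 and Q = 77.
Cournot with 3 identical firms: the symmetric best-response condition is 138 − 6q = 22.5. Each firm produces q = 19.25, total output Q = 57.75, price P = 51.375.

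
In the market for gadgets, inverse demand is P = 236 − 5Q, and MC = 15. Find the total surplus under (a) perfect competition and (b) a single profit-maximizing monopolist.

Under competition P = MC = 15, so Q = (236 − 15)/5 = 44.2.
CS = ½·(236 − 15)·44.2 = 4884.1; PS = (15 − 15)·44.2 = 0; TS = 4884.1.
The monopolist equates marginal revenue to marginal cost: 236 − 10Q = 15, so Q = 22.1. From demand, P = 125.5.
CS = ½·(236 − 125.5)·22.1 = 1221.025; PS = (125.5 − 15)·22.1 = 2442.05; TS = 3663.075.

Competition: TS = 4884.1; Monopoly: TS = 3663.075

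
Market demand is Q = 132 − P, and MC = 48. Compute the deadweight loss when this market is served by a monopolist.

DWL = 882

Inverting demand: P = 132 − Q.
Under competition P = MC = 48, so Q = (132 − 48)/1 = 84.
The monopolist equates marginal revenue to marginal cost: 132 − 2Q = 48, so Q = 42. From demand, P = 90.
DWL is the triangle between Q = 42 and Q = 84: ½·(84 − 42)·(90 − 48) = 882.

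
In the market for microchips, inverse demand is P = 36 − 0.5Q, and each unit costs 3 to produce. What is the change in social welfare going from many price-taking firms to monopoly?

Competitive firms price at marginal cost: P = 3, giving Q = 66.
CS = ½·(36 − 3)·66 = 1089; PS = (3 − 3)·66 = 0; TS = 1089.
A monopolist chooses Q where MR = MC. MR = 36 − Q; setting this equal to 3 gives Q = 33 and P = 19.5.
CS = ½·(36 − 19.5)·33 = 272.25; PS = (19.5 − 3)·33 = 544.5; TS = 816.75.
Change in social welfare: 816.75 − 1089 = −272.25.

TS falls by 272.25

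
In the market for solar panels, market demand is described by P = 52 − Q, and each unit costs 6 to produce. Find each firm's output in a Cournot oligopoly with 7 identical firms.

In a 7-firm Cournot equilibrium, symmetry and the first-order condition give q = (52 − 6)/(8) = 5.75. So Q = 40.25 and P = 11.75.

q_i = 5.75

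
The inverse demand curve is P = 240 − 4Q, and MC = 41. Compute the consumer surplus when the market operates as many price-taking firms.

CS = 4950.125

Under competition P = MC = 41, so Q = (240 − 41)/4 = 49.75.
CS = ½·(240 − 41)·49.75 = 4950.125.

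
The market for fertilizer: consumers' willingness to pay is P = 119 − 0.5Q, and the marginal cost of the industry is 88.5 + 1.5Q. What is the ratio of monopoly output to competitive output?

Q_m/Q_c = 0.8

The monopolist equates marginal revenue to marginal cost: 119 − Q = 88.5 + 1.5Q, so Q = 12.2. From demand, P = 112.9.
Under competition P = MC: 119 − 0.5Q = 88.5 + 1.5Q ⇒ Q = 15.25, P = 111.375.
Ratio Q_m/Q_c = 12.2/15.25 = 0.8.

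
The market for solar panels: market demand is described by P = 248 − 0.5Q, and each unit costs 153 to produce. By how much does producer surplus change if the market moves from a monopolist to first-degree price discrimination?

A monopolist chooses Q where MR = MC. MR = 248 − Q; setting this equal to 153 gives Q = 95 and P = 200.5.
PS = (200.5 − 153)·95 = 4512.5.
With perfect price discrimination, output is the efficient level Q = 190 (where demand meets MC), but every buyer pays their willingness to pay: CS = 0 and PS = total surplus.
PS = ½·(248 − 153)·190 = 9025.
Change in producer surplus: 9025 − 4512.5 = 4512.5.

PS rises by 4512.5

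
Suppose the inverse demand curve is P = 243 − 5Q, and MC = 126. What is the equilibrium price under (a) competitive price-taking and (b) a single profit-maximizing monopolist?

Under competition P = MC = 126, so Q = (243 − 126)/5 = 23.4.
A monopolist chooses Q where MR = MC. MR = 243 − 10Q; setting this equal to 126 gives Q = 11.7 and P = 184.5.

Competition: P = 126; Monopoly: P = 184.5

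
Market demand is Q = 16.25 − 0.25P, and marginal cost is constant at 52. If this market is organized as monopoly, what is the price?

P = 58.5

Inverting demand: P = 65 − 4Q.
Monopoly sets MR = MC: 65 − 8Q = 52 ⇒ Q = 1.625, P = 65 − 4·1.625 = 58.5.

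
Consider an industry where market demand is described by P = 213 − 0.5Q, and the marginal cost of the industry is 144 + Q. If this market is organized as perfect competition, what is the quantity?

Q = 46

Competitive equilibrium sets price equal to marginal cost: 213 − 0.5Q = 144 + Q, so Q = 46 and P = 190.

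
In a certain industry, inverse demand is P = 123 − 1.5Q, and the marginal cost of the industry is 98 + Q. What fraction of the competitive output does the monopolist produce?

A monopolist chooses Q where MR = MC. MR = 123 − 3Q; setting this equal to 98 + Q gives Q = 6.25 and P = 113.625.
Competitive equilibrium sets price equal to marginal cost: 123 − 1.5Q = 98 + Q, so Q = 10 and P = 108.
Ratio Q_m/Q_c = 6.25/10 = 0.625.

Q_m/Q_c = 0.625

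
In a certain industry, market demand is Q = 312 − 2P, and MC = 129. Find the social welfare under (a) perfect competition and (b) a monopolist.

Competition: TS = 729; Monopoly: TS = 546.75

Inverting demand: P = 156 − 0.5Q.
Under competition P = MC = 129, so Q = (156 − 129)/0.5 = 54.
CS = ½·(156 − 129)·54 = 729; PS = (129 − 129)·54 = 0; TS = 729.
The monopolist equates marginal revenue to marginal cost: 156 − Q = 129, so Q = 27. From demand, P = 142.5.
CS = ½·(156 − 142.5)·27 = 182.25; PS = (142.5 − 129)·27 = 364.5; TS = 546.75.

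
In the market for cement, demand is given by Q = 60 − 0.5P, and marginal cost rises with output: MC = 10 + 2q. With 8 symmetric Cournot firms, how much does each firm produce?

Inverting demand: P = 120 − 2Q.
Cournot with 8 identical firms: the symmetric best-response condition is 120 − 18q = 10 + 2q. Each firm produces q = 5.5, total output Q = 44, price P = 32.

q_i = 5.5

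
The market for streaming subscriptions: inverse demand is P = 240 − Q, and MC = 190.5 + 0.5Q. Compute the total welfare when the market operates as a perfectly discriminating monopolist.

TS = 816.75

Under first-degree price discrimination the firm charges each unit its demand price and produces up to where P = MC, i.e. Q = 33. Consumer surplus is zero; producer surplus equals total surplus.
TS = 816.75 (equal to competitive TS).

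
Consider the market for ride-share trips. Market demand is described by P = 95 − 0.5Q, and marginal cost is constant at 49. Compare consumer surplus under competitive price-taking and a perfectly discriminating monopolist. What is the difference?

CS falls by 2116

Perfect competition: P = MC = 49, so 95 − 0.5Q = 49 and Q = 92.
CS = ½·(95 − 49)·92 = 2116.
With perfect price discrimination, output is the efficient level Q = 92 (where demand meets MC), but every buyer pays their willingness to pay: CS = 0 and PS = total surplus.
CS = 0.
Change in consumer surplus: 0 − 2116 = −2116.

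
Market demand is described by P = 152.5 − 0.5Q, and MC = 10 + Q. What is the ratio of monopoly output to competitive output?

Q_m/Q_c = 0.75

Monopoly sets MR = MC: 152.5 − Q = 10 + Q ⇒ Q = 71.25, P = 152.5 − 0.5·71.25 = 116.875.
Under competition P = MC: 152.5 − 0.5Q = 10 + Q ⇒ Q = 95, P = 105.
Ratio Q_m/Q_c = 71.25/95 = 0.75.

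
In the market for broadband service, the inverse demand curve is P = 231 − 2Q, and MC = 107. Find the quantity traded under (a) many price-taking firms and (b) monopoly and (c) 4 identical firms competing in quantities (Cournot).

Perfect competition: P = MC = 107, so 231 − 2Q = 107 and Q = 62.
The monopolist equates marginal revenue to marginal cost: 231 − 4Q = 107, so Q = 31. From demand, P = 169.
With 4 symmetric Cournot firms, each firm's FOC gives 231 − 10q = 107, so q = 12.4, Q = 4·12.4 = 49.6, and P = 131.8.

Competition: Q = 62; Monopoly: Q = 31; Cournot: Q = 49.6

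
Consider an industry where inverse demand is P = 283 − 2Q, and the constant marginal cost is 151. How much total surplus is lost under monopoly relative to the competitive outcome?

DWL = 1089

Under competition P = MC = 151, so Q = (283 − 151)/2 = 66.
A monopolist chooses Q where MR = MC. MR = 283 − 4Q; setting this equal to 151 gives Q = 33 and P = 217.
DWL is the triangle between Q = 33 and Q = 66: ½·(66 − 33)·(217 − 151) = 1089.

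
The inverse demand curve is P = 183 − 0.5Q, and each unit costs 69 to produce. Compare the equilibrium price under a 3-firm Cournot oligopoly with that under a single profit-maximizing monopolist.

Cournot with 3 identical firms: the symmetric best-response condition is 183 − 2q = 69. Each firm produces q = 57, total output Q = 171, price P = 97.5.
A monopolist chooses Q where MR = MC. MR = 183 − Q; setting this equal to 69 gives Q = 114 and P = 126.

Cournot: P = 97.5; Monopoly: P = 126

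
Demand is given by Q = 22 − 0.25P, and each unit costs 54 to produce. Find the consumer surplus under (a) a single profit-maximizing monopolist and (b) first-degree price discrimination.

Inverting demand: P = 88 − 4Q.
A monopolist chooses Q where MR = MC. MR = 88 − 8Q; setting this equal to 54 gives Q = 4.25 and P = 71.
CS = ½·(88 − 71)·4.25 = 36.125.
Under first-degree price discrimination the firm charges each unit its demand price and produces up to where P = MC, i.e. Q = 8.5. Consumer surplus is zero; producer surplus equals total surplus.
CS = 0.

Monopoly: CS = 36.125; Perfect PD: CS = 0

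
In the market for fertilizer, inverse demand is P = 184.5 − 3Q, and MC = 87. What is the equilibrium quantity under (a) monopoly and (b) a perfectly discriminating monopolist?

Monopoly: Q = 16.25; Perfect PD: Q = 32.5

Monopoly sets MR = MC: 184.5 − 6Q = 87 ⇒ Q = 16.25, P = 184.5 − 3·16.25 = 135.75.
With perfect price discrimination, output is the efficient level Q = 32.5 (where demand meets MC), but every buyer pays their willingness to pay: CS = 0 and PS = total surplus.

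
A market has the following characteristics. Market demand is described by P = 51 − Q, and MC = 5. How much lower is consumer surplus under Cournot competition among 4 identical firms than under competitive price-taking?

Competitive firms price at marginal cost: P = 5, giving Q = 46.
CS = ½·(51 − 5)·46 = 1058.
Cournot with 4 identical firms: the symmetric best-response condition is 51 − 5q = 5. Each firm produces q = 9.2, total output Q = 36.8, price P = 14.2.
CS = ½·(51 − 14.2)·36.8 = 677.12.
Change in consumer surplus: 677.12 − 1058 = −380.88.

Consumer surplus falls by 380.88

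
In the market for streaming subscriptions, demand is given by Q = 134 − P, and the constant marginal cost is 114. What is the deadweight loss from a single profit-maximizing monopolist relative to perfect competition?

DWL = 50

Inverting demand: P = 134 − Q.
Perfect competition: P = MC = 114, so 134 − Q = 114 and Q = 20.
The monopolist equates marginal revenue to marginal cost: 134 − 2Q = 114, so Q = 10. From demand, P = 124.
DWL is the triangle between Q = 10 and Q = 20: ½·(20 − 10)·(124 − 114) = 50.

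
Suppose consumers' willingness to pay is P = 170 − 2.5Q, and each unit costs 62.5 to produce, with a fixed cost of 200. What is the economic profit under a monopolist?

Profit = 955.625

The monopolist equates marginal revenue to marginal cost: 170 − 5Q = 62.5, so Q = 21.5. From demand, P = 116.25.
Profit = (116.25 − 62.5)·21.5 − 200 = 955.625.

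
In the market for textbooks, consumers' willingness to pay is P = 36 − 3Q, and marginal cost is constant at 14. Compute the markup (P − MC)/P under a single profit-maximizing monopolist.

A monopolist chooses Q where MR = MC. MR = 36 − 6Q; setting this equal to 14 gives Q = 11/3 and P = 25.
Lerner index = (P − MC)/P = (25 − 14)/25 = 0.44.

Lerner index = 0.44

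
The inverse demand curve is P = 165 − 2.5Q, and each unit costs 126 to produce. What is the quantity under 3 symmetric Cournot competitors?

Q = 11.7

In a 3-firm Cournot equilibrium, symmetry and the first-order condition give q = (165 − 126)/(10) = 3.9. So Q = 11.7 and P = 135.75.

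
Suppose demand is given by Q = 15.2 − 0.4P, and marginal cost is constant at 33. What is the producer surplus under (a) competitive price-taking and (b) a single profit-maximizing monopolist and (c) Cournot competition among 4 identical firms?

Competition: PS = 0; Monopoly: PS = 2.5; Cournot: PS = 1.6

Inverting demand: P = 38 − 2.5Q.
Perfect competition: P = MC = 33, so 38 − 2.5Q = 33 and Q = 2.
PS = (33 − 33)·2 = 0.
Monopoly sets MR = MC: 38 − 5Q = 33 ⇒ Q = 1, P = 38 − 2.5·1 = 35.5.
PS = (35.5 − 33)·1 = 2.5.
Cournot with 4 identical firms: the symmetric best-response condition is 38 − 12.5q = 33. Each firm produces q = 0.4, total output Q = 1.6, price P = 34.
PS = (34 − 33)·1.6 = 1.6.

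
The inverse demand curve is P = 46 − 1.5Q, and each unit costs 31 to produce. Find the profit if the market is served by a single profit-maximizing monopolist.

Profit = 37.5

A monopolist chooses Q where MR = MC. MR = 46 − 3Q; setting this equal to 31 gives Q = 5 and P = 38.5.
Profit = (38.5 − 31)·5 = 37.5.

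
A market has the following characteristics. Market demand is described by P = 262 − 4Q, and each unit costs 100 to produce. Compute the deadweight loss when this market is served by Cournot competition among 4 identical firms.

Competitive firms price at marginal cost: P = 100, giving Q = 40.5.
Cournot with 4 identical firms: the symmetric best-response condition is 262 − 20q = 100. Each firm produces q = 8.1, total output Q = 32.4, price P = 132.4.
DWL is the triangle between Q = 32.4 and Q = 40.5: ½·(40.5 − 32.4)·(132.4 − 100) = 131.22.

DWL = 131.22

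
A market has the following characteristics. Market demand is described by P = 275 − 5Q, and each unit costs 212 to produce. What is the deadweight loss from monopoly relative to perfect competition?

DWL = 99.225

Perfect competition: P = MC = 212, so 275 − 5Q = 212 and Q = 12.6.
The monopolist equates marginal revenue to marginal cost: 275 − 10Q = 212, so Q = 6.3. From demand, P = 243.5.
DWL is the triangle between Q = 6.3 and Q = 12.6: ½·(12.6 − 6.3)·(243.5 − 212) = 99.225.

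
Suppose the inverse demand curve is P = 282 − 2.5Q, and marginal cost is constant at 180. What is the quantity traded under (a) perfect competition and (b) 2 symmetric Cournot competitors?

Competition: Q = 40.8; Cournot: Q = 27.2

Perfect competition: P = MC = 180, so 282 − 2.5Q = 180 and Q = 40.8.
Cournot with 2 identical firms: the symmetric best-response condition is 282 − 7.5q = 180. Each firm produces q = 13.6, total output Q = 27.2, price P = 214.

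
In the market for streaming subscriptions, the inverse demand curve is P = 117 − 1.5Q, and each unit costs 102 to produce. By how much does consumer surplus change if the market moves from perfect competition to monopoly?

Perfect competition: P = MC = 102, so 117 − 1.5Q = 102 and Q = 10.
CS = ½·(117 − 102)·10 = 75.
The monopolist equates marginal revenue to marginal cost: 117 − 3Q = 102, so Q = 5. From demand, P = 109.5.
CS = ½·(117 − 109.5)·5 = 18.75.
Change in consumer surplus: 18.75 − 75 = −56.25.

Consumer surplus falls by 56.25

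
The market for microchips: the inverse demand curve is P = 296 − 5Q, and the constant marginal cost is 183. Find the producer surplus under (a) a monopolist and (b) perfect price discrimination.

Monopoly: PS = 638.45; Perfect PD: PS = 1276.9

The monopolist equates marginal revenue to marginal cost: 296 − 10Q = 183, so Q = 11.3. From demand, P = 239.5.
PS = (239.5 − 183)·11.3 = 638.45.
Under first-degree price discrimination the firm charges each unit its demand price and produces up to where P = MC, i.e. Q = 22.6. Consumer surplus is zero; producer surplus equals total surplus.
PS = ½·(296 − 183)·22.6 = 1276.9.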